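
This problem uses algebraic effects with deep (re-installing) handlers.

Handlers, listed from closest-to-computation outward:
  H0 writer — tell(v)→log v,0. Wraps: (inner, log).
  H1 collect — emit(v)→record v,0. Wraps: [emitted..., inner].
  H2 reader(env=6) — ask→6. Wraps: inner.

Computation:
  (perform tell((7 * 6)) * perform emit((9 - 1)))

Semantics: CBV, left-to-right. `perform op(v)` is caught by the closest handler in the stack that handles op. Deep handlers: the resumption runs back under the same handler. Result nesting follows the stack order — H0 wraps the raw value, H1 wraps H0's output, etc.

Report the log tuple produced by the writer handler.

Answer: (42)

Step-by-step:
tell(42) @ H0 ⇒ log+=42
emit(8) @ H1 ⇒ out+=8
H0 returns (0, (42))
H1 returns [8, (0, (42))]
H2 returns [8, (0, (42))]
= [8, (0, (42))]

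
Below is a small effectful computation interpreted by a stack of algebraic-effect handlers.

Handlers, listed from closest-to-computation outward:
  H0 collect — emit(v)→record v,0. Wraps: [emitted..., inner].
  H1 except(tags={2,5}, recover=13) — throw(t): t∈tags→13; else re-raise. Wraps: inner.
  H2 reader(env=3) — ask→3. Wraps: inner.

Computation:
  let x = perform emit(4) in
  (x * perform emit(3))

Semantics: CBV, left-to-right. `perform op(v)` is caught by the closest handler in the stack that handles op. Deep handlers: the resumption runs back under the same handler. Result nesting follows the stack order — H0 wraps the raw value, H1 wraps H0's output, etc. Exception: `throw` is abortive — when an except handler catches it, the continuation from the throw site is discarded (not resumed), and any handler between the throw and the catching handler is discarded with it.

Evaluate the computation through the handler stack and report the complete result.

Answer: [4, 3, 0]

Step-by-step:
emit(4) @ H0 ⇒ out+=4
emit(3) @ H0 ⇒ out+=3
H0 returns [4, 3, 0]
H1 returns [4, 3, 0]
H2 returns [4, 3, 0]
= [4, 3, 0]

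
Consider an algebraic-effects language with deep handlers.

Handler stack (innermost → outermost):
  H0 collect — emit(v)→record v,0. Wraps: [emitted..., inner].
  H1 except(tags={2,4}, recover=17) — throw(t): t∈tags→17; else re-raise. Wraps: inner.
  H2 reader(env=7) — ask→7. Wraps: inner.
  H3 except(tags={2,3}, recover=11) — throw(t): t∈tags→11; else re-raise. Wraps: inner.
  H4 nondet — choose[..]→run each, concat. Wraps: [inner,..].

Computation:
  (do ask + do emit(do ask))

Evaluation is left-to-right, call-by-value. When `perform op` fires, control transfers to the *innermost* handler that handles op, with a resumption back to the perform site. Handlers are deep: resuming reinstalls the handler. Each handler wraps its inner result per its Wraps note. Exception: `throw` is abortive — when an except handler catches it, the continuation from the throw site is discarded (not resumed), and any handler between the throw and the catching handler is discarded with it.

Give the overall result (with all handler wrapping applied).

Answer: [[7, 7]]

Working:
ask @ H2 ⇒ 7
ask @ H2 ⇒ 7
emit(7) @ H0 ⇒ out+=7
H0 returns [7, 7]
H1 returns [7, 7]
H2 returns [7, 7]
H3 returns [7, 7]
H4 returns [[7, 7]]
= [[7, 7]]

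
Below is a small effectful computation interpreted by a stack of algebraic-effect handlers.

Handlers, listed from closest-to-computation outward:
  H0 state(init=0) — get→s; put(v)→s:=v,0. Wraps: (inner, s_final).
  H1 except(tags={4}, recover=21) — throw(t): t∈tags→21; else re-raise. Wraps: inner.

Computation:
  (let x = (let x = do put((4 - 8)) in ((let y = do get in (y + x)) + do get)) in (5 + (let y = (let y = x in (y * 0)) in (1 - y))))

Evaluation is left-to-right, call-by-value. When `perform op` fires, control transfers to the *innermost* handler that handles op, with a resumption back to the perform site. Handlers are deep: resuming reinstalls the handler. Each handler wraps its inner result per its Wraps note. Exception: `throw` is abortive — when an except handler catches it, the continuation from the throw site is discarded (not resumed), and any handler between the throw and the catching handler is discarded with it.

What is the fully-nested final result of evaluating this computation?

Answer: (6, -4)

Evaluation trace:
put(-4) @ H0 ⇒ s:=-4
get @ H0 ⇒ -4
get @ H0 ⇒ -4
H0 returns (6, -4)
H1 returns (6, -4)
= (6, -4)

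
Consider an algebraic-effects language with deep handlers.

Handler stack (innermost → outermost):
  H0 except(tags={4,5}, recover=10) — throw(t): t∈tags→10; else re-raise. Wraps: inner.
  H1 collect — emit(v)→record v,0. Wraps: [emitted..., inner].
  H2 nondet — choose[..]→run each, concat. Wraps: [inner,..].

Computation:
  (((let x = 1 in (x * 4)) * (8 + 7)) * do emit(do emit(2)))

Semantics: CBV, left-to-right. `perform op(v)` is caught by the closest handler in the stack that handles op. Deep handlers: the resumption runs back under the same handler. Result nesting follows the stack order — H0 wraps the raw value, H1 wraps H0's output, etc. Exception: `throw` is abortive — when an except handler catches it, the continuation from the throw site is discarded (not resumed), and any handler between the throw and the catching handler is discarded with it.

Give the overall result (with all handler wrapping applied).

Answer: [[2, 0, 0]]

Evaluation trace:
emit(2) @ H1 ⇒ out+=2
emit(0) @ H1 ⇒ out+=0
H0 returns 0
H1 returns [2, 0, 0]
H2 returns [[2, 0, 0]]
= [[2, 0, 0]]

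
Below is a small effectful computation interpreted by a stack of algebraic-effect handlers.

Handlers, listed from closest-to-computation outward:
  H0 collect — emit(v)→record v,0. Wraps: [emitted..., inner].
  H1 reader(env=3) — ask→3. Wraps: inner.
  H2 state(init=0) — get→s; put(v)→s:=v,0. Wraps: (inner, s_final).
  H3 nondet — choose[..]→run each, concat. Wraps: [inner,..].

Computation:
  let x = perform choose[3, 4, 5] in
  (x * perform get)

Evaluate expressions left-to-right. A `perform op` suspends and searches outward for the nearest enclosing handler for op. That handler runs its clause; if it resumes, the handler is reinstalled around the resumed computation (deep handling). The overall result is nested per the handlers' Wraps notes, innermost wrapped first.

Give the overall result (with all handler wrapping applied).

Step-by-step:
choose[3, 4, 5] @ H3
  branch[0] choose=3:
    get @ H2 ⇒ 0
    H0 returns [0]
    H1 returns [0]
    H2 returns ([0], 0)
    H3 returns [([0], 0)]
  branch[1] choose=4:
    get @ H2 ⇒ 0
    H0 returns [0]
    H1 returns [0]
    H2 returns ([0], 0)
    H3 returns [([0], 0)]
  branch[2] choose=5:
    get @ H2 ⇒ 0
    H0 returns [0]
    H1 returns [0]
    H2 returns ([0], 0)
    H3 returns [([0], 0)]
= [([0], 0), ([0], 0), ([0], 0)]

Answer: [([0], 0), ([0], 0), ([0], 0)]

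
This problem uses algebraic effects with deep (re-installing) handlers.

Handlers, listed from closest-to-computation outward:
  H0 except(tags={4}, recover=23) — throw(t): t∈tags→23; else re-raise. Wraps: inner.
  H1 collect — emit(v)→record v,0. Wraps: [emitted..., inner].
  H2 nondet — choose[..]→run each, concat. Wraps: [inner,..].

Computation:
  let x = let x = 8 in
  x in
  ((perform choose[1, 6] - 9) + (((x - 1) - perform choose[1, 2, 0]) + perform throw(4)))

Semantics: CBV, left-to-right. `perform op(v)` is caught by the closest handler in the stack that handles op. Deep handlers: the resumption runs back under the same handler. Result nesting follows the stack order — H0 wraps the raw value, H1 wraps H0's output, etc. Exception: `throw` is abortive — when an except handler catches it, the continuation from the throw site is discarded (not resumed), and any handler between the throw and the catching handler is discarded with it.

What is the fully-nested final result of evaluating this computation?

Step-by-step:
choose[1, 6] @ H2
  branch[0] choose=1:
    choose[1, 2, 0] @ H2
      branch[0] choose=1:
        throw(4) @ H0 caught ⇒ 23
        H1 returns [23]
        H2 returns [[23]]
      branch[1] choose=2:
        throw(4) @ H0 caught ⇒ 23
        H1 returns [23]
        H2 returns [[23]]
      branch[2] choose=0:
        throw(4) @ H0 caught ⇒ 23
        H1 returns [23]
        H2 returns [[23]]
  branch[1] choose=6:
    choose[1, 2, 0] @ H2
      branch[0] choose=1:
        throw(4) @ H0 caught ⇒ 23
        H1 returns [23]
        H2 returns [[23]]
      branch[1] choose=2:
        throw(4) @ H0 caught ⇒ 23
        H1 returns [23]
        H2 returns [[23]]
      branch[2] choose=0:
        throw(4) @ H0 caught ⇒ 23
        H1 returns [23]
        H2 returns [[23]]
= [[23], [23], [23], [23], [23], [23]]

Answer: [[23], [23], [23], [23], [23], [23]]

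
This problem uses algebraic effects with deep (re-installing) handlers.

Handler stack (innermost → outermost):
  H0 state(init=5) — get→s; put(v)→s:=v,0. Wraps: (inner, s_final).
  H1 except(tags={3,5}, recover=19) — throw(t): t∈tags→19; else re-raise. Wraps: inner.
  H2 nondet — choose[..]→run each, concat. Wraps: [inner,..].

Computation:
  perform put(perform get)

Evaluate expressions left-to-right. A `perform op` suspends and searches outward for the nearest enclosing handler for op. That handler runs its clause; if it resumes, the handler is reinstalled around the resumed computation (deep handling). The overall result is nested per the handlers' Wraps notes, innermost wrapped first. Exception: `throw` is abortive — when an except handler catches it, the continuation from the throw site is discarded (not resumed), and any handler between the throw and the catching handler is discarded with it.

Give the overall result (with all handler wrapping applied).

Answer: [(0, 5)]

Step-by-step:
get @ H0 ⇒ 5
put(5) @ H0 ⇒ s:=5
H0 returns (0, 5)
H1 returns (0, 5)
H2 returns [(0, 5)]
= [(0, 5)]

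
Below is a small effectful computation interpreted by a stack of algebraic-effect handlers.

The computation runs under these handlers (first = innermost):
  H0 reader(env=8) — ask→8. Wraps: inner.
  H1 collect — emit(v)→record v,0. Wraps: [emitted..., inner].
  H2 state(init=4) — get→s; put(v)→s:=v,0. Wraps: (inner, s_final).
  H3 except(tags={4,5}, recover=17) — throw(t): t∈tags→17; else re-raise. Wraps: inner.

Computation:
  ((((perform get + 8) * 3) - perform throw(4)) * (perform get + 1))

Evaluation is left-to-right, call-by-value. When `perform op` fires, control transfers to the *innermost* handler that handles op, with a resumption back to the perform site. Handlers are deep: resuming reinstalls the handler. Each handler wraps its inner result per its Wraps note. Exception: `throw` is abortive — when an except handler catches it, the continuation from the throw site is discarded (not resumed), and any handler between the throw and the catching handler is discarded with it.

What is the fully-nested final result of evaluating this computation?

Answer: 17

Step-by-step:
get @ H2 ⇒ 4
throw(4) @ H3 caught ⇒ 17
= 17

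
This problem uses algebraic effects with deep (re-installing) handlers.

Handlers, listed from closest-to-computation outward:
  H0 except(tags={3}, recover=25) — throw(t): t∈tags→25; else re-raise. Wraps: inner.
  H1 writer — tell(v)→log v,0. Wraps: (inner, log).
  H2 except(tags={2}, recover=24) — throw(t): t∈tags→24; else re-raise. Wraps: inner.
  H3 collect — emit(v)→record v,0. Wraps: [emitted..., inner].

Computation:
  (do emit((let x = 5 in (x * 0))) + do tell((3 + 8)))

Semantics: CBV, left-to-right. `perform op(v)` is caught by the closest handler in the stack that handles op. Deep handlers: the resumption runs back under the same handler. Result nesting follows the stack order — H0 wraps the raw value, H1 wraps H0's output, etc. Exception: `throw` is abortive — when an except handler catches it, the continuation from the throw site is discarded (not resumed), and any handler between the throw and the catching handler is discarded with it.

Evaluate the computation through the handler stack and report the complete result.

Step-by-step:
emit(0) @ H3 ⇒ out+=0
tell(11) @ H1 ⇒ log+=11
H0 returns 0
H1 returns (0, (11))
H2 returns (0, (11))
H3 returns [0, (0, (11))]
= [0, (0, (11))]

Answer: [0, (0, (11))]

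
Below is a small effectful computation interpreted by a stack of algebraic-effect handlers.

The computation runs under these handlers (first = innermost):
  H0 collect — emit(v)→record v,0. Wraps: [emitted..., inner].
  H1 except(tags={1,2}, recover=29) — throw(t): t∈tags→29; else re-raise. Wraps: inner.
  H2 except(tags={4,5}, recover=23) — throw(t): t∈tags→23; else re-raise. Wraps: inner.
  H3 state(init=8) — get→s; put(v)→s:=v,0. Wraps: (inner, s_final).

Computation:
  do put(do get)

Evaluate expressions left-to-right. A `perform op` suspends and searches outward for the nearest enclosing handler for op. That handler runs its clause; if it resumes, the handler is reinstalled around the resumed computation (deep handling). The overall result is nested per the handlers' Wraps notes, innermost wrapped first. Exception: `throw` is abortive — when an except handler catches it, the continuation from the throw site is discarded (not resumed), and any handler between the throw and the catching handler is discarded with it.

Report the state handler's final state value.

Step-by-step:
get @ H3 ⇒ 8
put(8) @ H3 ⇒ s:=8
H0 returns [0]
H1 returns [0]
H2 returns [0]
H3 returns ([0], 8)
= ([0], 8)

Answer: 8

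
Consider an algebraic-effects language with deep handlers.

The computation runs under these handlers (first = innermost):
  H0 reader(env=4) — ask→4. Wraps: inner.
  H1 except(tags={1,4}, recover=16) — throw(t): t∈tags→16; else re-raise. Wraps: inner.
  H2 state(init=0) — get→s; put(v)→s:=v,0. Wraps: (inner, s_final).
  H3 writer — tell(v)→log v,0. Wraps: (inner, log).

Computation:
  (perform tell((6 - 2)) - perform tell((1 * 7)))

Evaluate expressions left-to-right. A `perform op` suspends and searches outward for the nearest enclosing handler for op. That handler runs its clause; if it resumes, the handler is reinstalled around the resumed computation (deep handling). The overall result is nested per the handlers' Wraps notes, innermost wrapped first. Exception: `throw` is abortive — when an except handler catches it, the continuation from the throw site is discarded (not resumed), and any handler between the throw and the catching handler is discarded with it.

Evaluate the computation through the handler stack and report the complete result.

Working:
tell(4) @ H3 ⇒ log+=4
tell(7) @ H3 ⇒ log+=7
H0 returns 0
H1 returns 0
H2 returns (0, 0)
H3 returns ((0, 0), (4, 7))
= ((0, 0), (4, 7))

Answer: ((0, 0), (4, 7))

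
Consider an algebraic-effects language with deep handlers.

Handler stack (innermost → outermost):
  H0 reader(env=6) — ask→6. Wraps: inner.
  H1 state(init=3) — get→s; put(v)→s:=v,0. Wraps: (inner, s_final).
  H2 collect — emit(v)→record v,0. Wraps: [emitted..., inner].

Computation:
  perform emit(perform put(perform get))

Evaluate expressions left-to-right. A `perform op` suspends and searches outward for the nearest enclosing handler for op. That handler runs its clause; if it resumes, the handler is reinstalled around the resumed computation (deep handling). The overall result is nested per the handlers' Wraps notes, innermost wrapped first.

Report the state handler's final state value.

Answer: 3

Evaluation trace:
get @ H1 ⇒ 3
put(3) @ H1 ⇒ s:=3
emit(0) @ H2 ⇒ out+=0
H0 returns 0
H1 returns (0, 3)
H2 returns [0, (0, 3)]
= [0, (0, 3)]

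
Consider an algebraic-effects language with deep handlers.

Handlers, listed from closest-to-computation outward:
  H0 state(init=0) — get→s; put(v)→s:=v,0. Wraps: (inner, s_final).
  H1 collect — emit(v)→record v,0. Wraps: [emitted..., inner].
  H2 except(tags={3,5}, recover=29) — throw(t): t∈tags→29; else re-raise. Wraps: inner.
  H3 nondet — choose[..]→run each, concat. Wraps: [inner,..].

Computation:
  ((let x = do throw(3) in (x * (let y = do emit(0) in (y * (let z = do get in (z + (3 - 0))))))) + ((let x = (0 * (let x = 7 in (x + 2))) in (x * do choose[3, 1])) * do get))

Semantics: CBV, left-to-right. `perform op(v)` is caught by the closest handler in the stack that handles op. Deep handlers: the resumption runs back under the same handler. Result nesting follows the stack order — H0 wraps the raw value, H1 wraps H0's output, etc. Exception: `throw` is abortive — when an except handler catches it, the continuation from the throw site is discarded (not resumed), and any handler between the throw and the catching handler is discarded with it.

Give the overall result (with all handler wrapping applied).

Step-by-step:
throw(3) @ H2 caught ⇒ 29
H3 returns [29]
= [29]

Answer: [29]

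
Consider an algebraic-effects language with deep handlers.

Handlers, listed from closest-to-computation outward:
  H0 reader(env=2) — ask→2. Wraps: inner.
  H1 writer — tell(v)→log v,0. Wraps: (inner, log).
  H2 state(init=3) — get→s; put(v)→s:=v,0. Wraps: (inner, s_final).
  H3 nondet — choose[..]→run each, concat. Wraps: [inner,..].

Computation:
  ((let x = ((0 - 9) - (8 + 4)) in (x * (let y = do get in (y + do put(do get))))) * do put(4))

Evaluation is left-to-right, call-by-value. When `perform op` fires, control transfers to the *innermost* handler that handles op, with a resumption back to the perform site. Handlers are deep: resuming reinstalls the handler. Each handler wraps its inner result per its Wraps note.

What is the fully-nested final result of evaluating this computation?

Answer: [((0, ()), 4)]

Evaluation trace:
get @ H2 ⇒ 3
get @ H2 ⇒ 3
put(3) @ H2 ⇒ s:=3
put(4) @ H2 ⇒ s:=4
H0 returns 0
H1 returns (0, ())
H2 returns ((0, ()), 4)
H3 returns [((0, ()), 4)]
= [((0, ()), 4)]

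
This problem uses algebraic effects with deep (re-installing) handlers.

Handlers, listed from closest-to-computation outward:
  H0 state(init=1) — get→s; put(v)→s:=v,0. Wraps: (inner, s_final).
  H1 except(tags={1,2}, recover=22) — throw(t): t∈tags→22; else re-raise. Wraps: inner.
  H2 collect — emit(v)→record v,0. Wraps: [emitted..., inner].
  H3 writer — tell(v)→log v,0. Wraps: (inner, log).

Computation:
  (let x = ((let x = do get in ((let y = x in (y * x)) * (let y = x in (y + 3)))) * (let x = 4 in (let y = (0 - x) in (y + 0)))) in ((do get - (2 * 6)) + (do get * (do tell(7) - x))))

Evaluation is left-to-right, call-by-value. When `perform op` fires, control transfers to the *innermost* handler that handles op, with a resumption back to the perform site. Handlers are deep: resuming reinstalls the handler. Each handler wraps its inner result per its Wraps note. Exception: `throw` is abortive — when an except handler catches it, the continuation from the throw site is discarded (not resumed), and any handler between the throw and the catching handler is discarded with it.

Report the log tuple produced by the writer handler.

Answer: (7)

Evaluation trace:
get @ H0 ⇒ 1
get @ H0 ⇒ 1
get @ H0 ⇒ 1
tell(7) @ H3 ⇒ log+=7
H0 returns (5, 1)
H1 returns (5, 1)
H2 returns [(5, 1)]
H3 returns ([(5, 1)], (7))
= ([(5, 1)], (7))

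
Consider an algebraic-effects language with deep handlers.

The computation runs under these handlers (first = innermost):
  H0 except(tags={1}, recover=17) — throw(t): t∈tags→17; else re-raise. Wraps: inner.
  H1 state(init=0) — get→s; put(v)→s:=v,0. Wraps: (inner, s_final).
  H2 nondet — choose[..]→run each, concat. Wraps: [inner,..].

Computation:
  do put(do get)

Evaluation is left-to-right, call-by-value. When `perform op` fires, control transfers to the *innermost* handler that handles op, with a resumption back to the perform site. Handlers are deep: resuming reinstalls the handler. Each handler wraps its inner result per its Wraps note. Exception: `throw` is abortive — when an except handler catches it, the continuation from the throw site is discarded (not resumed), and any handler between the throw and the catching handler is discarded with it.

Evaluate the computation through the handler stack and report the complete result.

Answer: [(0, 0)]

Working:
get @ H1 ⇒ 0
put(0) @ H1 ⇒ s:=0
H0 returns 0
H1 returns (0, 0)
H2 returns [(0, 0)]
= [(0, 0)]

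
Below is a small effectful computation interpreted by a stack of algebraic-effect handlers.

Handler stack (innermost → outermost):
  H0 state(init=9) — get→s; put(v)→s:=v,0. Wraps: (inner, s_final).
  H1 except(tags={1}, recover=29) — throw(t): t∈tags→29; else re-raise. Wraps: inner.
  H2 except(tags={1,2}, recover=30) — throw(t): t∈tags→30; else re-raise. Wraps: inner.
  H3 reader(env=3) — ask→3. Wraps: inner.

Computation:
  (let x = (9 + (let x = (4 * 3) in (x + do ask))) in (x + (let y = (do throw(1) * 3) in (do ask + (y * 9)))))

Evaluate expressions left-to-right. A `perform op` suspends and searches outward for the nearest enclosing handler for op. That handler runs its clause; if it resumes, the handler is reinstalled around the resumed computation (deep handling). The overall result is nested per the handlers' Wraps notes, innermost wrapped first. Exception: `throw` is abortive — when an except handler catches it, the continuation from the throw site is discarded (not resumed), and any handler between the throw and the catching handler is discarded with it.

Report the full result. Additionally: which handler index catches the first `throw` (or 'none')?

Answer: 29 ; first throw caught by: H1

Evaluation trace:
ask @ H3 ⇒ 3
throw(1) @ H1 caught ⇒ 29
H2 returns 29
H3 returns 29
= 29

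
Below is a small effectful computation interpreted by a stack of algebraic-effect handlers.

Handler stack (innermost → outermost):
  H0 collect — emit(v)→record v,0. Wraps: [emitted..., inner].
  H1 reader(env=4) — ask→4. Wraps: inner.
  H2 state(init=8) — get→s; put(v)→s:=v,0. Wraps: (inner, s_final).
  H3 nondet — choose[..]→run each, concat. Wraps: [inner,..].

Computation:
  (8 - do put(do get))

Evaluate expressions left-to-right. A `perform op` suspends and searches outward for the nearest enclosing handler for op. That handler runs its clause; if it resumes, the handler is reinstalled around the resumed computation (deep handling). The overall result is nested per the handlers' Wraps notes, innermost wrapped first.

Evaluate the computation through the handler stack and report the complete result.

Working:
get @ H2 ⇒ 8
put(8) @ H2 ⇒ s:=8
H0 returns [8]
H1 returns [8]
H2 returns ([8], 8)
H3 returns [([8], 8)]
= [([8], 8)]

Answer: [([8], 8)]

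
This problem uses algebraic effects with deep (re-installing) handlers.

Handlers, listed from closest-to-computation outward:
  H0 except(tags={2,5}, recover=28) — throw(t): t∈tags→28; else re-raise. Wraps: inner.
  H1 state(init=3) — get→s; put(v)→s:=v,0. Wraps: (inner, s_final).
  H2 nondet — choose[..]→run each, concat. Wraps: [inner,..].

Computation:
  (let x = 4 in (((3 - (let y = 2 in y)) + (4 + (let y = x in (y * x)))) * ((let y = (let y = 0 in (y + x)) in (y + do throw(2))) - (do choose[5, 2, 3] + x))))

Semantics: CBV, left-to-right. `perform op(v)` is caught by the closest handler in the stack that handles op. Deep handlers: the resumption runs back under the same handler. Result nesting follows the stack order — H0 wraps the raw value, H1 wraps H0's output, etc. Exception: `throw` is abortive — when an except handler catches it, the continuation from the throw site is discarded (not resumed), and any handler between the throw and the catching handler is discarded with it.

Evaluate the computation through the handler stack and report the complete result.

Step-by-step:
throw(2) @ H0 caught ⇒ 28
H1 returns (28, 3)
H2 returns [(28, 3)]
= [(28, 3)]

Answer: [(28, 3)]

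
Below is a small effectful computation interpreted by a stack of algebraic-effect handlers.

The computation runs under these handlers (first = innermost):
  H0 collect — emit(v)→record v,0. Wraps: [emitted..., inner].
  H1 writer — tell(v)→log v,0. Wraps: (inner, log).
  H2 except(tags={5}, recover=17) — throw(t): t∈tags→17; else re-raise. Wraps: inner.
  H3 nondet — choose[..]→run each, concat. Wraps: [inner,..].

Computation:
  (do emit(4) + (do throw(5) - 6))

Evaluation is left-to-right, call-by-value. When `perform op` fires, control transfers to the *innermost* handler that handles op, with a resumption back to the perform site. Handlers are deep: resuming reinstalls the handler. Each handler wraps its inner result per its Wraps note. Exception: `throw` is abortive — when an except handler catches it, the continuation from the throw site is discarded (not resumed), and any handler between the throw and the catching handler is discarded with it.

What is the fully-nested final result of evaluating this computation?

Evaluation trace:
emit(4) @ H0 ⇒ out+=4
throw(5) @ H2 caught ⇒ 17
H3 returns [17]
= [17]

Answer: [17]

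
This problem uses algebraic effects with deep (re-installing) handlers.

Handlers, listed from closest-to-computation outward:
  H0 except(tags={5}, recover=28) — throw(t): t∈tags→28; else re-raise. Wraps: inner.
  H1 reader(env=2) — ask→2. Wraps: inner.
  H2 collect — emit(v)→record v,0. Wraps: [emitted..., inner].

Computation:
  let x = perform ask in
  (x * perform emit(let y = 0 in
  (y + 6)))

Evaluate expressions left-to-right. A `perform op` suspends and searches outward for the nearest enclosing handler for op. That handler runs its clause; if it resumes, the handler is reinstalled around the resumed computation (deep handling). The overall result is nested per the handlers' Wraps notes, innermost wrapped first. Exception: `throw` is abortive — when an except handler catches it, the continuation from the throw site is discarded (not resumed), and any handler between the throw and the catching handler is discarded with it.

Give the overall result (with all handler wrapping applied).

Answer: [6, 0]

Evaluation trace:
ask @ H1 ⇒ 2
emit(6) @ H2 ⇒ out+=6
H0 returns 0
H1 returns 0
H2 returns [6, 0]
= [6, 0]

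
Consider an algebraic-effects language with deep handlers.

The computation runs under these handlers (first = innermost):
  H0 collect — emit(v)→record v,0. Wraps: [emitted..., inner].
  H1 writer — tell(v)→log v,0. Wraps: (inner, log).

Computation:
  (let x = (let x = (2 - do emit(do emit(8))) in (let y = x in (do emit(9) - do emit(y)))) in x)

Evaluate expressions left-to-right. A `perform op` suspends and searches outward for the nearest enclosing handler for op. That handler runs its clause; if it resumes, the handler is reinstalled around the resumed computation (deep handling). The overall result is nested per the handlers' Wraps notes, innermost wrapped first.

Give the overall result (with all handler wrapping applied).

Evaluation trace:
emit(8) @ H0 ⇒ out+=8
emit(0) @ H0 ⇒ out+=0
emit(9) @ H0 ⇒ out+=9
emit(2) @ H0 ⇒ out+=2
H0 returns [8, 0, 9, 2, 0]
H1 returns ([8, 0, 9, 2, 0], ())
= ([8, 0, 9, 2, 0], ())

Answer: ([8, 0, 9, 2, 0], ())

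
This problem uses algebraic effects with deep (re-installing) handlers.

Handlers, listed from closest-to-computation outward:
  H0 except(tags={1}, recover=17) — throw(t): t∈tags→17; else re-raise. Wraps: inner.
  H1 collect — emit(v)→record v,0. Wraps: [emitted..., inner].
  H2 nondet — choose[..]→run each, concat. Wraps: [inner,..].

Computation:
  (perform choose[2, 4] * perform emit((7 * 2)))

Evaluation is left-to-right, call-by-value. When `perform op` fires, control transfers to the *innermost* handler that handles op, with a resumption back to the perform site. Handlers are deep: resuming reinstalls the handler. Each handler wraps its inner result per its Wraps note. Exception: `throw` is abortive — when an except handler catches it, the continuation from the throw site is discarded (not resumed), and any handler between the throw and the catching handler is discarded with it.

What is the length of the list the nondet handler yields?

Answer: 2

Step-by-step:
choose[2, 4] @ H2
  branch[0] choose=2:
    emit(14) @ H1 ⇒ out+=14
    H0 returns 0
    H1 returns [14, 0]
    H2 returns [[14, 0]]
  branch[1] choose=4:
    emit(14) @ H1 ⇒ out+=14
    H0 returns 0
    H1 returns [14, 0]
    H2 returns [[14, 0]]
= [[14, 0], [14, 0]]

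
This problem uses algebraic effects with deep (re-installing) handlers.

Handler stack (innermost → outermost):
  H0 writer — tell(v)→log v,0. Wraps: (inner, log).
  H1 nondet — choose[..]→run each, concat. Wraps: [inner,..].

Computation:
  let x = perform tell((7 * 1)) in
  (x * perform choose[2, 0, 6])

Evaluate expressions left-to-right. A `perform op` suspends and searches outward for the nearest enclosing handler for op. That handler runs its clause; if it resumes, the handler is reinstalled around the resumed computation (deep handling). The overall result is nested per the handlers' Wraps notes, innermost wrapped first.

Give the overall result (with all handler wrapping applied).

Answer: [(0, (7)), (0, (7)), (0, (7))]

Step-by-step:
tell(7) @ H0 ⇒ log+=7
choose[2, 0, 6] @ H1
  branch[0] choose=2:
    H0 returns (0, (7))
    H1 returns [(0, (7))]
  branch[1] choose=0:
    H0 returns (0, (7))
    H1 returns [(0, (7))]
  branch[2] choose=6:
    H0 returns (0, (7))
    H1 returns [(0, (7))]
= [(0, (7)), (0, (7)), (0, (7))]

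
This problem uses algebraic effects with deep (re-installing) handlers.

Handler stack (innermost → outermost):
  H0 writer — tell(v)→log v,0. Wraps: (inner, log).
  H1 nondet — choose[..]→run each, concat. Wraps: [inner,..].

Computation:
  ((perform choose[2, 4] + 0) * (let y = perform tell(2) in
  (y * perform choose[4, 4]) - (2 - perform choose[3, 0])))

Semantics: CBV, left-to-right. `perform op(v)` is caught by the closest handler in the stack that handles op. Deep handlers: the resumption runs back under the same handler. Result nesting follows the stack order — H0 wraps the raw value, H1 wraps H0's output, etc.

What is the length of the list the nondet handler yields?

Working:
choose[2, 4] @ H1
  branch[0] choose=2:
    tell(2) @ H0 ⇒ log+=2
    choose[4, 4] @ H1
      branch[0] choose=4:
        choose[3, 0] @ H1
          branch[0] choose=3:
            H0 returns (2, (2))
            H1 returns [(2, (2))]
          branch[1] choose=0:
            H0 returns (-4, (2))
            H1 returns [(-4, (2))]
      branch[1] choose=4:
        choose[3, 0] @ H1
          branch[0] choose=3:
            H0 returns (2, (2))
            H1 returns [(2, (2))]
          branch[1] choose=0:
            H0 returns (-4, (2))
            H1 returns [(-4, (2))]
  branch[1] choose=4:
    tell(2) @ H0 ⇒ log+=2
    choose[4, 4] @ H1
      branch[0] choose=4:
        choose[3, 0] @ H1
          branch[0] choose=3:
            H0 returns (4, (2))
            H1 returns [(4, (2))]
          branch[1] choose=0:
            H0 returns (-8, (2))
            H1 returns [(-8, (2))]
      branch[1] choose=4:
        choose[3, 0] @ H1
          branch[0] choose=3:
            H0 returns (4, (2))
            H1 returns [(4, (2))]
          branch[1] choose=0:
            H0 returns (-8, (2))
            H1 returns [(-8, (2))]
= [(2, (2)), (-4, (2)), (2, (2)), (-4, (2)), (4, (2)), (-8, (2)), (4, (2)), (-8, (2))]

Answer: 8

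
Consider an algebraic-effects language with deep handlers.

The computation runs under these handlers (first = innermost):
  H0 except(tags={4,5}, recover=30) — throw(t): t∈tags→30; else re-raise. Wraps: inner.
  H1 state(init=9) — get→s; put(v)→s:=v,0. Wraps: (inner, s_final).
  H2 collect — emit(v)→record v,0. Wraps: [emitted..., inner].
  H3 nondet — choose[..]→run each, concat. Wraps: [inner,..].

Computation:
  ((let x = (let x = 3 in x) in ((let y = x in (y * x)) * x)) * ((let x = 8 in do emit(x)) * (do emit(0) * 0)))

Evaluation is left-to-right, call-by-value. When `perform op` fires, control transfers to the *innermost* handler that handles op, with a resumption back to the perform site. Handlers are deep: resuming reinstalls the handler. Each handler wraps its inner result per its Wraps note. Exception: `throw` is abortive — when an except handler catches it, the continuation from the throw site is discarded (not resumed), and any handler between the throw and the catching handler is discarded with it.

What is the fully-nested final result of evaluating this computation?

Answer: [[8, 0, (0, 9)]]

Working:
emit(8) @ H2 ⇒ out+=8
emit(0) @ H2 ⇒ out+=0
H0 returns 0
H1 returns (0, 9)
H2 returns [8, 0, (0, 9)]
H3 returns [[8, 0, (0, 9)]]
= [[8, 0, (0, 9)]]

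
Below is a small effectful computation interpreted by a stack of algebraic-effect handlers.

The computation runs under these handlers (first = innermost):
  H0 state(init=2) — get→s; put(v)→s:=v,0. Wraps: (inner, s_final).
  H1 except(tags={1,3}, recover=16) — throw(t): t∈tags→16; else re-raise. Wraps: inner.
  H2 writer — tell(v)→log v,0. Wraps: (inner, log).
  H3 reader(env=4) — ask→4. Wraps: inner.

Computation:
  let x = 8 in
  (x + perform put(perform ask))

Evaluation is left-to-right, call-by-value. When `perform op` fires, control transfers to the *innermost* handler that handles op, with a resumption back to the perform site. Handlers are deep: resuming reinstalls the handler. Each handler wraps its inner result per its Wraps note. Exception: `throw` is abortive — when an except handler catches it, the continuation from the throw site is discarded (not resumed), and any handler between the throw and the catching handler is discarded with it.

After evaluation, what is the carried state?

Answer: 4

Working:
ask @ H3 ⇒ 4
put(4) @ H0 ⇒ s:=4
H0 returns (8, 4)
H1 returns (8, 4)
H2 returns ((8, 4), ())
H3 returns ((8, 4), ())
= ((8, 4), ())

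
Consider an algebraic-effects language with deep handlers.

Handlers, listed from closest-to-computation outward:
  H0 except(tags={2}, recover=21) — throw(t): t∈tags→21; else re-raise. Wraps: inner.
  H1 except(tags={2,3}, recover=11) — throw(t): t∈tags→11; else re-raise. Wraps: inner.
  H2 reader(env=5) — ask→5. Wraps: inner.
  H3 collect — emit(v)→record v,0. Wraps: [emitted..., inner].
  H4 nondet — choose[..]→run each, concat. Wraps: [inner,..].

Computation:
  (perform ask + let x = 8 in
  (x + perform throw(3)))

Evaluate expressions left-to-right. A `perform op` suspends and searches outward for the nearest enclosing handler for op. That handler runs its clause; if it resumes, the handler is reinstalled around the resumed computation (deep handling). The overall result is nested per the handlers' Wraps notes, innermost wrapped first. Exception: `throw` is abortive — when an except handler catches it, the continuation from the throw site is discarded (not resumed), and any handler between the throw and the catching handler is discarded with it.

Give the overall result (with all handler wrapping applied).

Evaluation trace:
ask @ H2 ⇒ 5
throw(3) @ H0 re-raised
throw(3) @ H1 caught ⇒ 11
H2 returns 11
H3 returns [11]
H4 returns [[11]]
= [[11]]

Answer: [[11]]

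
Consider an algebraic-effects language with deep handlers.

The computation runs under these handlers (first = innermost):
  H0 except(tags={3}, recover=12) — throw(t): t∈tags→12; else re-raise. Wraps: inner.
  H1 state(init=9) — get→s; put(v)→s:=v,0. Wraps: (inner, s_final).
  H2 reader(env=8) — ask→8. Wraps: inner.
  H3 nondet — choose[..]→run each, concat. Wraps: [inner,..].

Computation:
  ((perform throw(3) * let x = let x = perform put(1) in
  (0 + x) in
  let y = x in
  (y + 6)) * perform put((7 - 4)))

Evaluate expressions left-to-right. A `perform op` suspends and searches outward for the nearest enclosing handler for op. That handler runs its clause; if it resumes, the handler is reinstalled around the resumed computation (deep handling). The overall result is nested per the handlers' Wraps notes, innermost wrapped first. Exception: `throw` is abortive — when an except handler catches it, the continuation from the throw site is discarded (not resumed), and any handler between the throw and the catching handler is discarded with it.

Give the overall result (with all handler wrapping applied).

Answer: [(12, 9)]

Working:
throw(3) @ H0 caught ⇒ 12
H1 returns (12, 9)
H2 returns (12, 9)
H3 returns [(12, 9)]
= [(12, 9)]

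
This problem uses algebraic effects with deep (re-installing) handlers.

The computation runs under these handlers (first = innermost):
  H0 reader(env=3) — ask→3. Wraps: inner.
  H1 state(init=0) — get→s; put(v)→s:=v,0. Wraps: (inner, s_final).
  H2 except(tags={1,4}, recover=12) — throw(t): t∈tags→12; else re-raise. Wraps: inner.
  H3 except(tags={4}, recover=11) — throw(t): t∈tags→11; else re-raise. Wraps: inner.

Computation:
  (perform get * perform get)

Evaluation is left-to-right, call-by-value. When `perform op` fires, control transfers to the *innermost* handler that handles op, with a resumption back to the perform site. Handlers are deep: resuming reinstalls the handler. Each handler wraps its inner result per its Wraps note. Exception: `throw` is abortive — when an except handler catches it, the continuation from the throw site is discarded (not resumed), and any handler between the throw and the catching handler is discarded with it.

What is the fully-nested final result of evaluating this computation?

Working:
get @ H1 ⇒ 0
get @ H1 ⇒ 0
H0 returns 0
H1 returns (0, 0)
H2 returns (0, 0)
H3 returns (0, 0)
= (0, 0)

Answer: (0, 0)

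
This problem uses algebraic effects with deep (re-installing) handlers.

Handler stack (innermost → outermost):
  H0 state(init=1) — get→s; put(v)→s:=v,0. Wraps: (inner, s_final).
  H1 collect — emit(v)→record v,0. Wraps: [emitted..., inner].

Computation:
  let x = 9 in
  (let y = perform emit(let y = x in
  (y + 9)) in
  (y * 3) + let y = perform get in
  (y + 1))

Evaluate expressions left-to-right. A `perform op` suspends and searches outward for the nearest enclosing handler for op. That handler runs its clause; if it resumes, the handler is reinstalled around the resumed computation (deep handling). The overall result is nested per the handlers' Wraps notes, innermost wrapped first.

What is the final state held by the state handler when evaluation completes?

Answer: 1

Step-by-step:
emit(18) @ H1 ⇒ out+=18
get @ H0 ⇒ 1
H0 returns (2, 1)
H1 returns [18, (2, 1)]
= [18, (2, 1)]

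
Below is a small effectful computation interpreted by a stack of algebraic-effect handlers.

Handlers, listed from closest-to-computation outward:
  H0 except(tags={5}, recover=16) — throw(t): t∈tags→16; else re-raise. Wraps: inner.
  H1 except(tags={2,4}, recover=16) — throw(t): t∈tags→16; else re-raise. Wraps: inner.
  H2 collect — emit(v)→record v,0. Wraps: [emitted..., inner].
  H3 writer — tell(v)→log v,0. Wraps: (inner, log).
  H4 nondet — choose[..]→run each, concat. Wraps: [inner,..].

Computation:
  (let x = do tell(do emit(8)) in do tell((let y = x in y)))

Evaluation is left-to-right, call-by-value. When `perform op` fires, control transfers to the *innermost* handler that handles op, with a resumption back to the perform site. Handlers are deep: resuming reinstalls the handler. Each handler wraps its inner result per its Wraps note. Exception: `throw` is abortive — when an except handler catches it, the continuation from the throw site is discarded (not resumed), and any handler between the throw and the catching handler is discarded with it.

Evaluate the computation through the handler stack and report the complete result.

Evaluation trace:
emit(8) @ H2 ⇒ out+=8
tell(0) @ H3 ⇒ log+=0
tell(0) @ H3 ⇒ log+=0
H0 returns 0
H1 returns 0
H2 returns [8, 0]
H3 returns ([8, 0], (0, 0))
H4 returns [([8, 0], (0, 0))]
= [([8, 0], (0, 0))]

Answer: [([8, 0], (0, 0))]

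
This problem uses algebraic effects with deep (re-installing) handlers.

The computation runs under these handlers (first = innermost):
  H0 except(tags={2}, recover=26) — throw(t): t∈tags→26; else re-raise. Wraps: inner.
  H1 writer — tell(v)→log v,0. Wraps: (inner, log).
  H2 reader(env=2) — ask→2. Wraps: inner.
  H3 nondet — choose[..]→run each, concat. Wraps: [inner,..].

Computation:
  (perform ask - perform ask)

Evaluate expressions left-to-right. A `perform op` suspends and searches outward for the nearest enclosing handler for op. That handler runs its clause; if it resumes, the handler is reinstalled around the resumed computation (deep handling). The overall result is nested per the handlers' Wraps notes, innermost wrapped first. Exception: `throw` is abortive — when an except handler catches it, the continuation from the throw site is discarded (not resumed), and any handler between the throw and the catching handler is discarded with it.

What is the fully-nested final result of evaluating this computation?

Answer: [(0, ())]

Evaluation trace:
ask @ H2 ⇒ 2
ask @ H2 ⇒ 2
H0 returns 0
H1 returns (0, ())
H2 returns (0, ())
H3 returns [(0, ())]
= [(0, ())]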